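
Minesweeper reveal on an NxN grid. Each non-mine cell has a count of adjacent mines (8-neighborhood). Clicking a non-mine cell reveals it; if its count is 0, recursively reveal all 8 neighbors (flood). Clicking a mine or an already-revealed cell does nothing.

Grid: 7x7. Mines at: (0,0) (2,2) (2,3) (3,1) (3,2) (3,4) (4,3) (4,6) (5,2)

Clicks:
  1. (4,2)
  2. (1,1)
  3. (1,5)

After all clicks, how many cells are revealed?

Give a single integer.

Answer: 18

Derivation:
Click 1 (4,2) count=4: revealed 1 new [(4,2)] -> total=1
Click 2 (1,1) count=2: revealed 1 new [(1,1)] -> total=2
Click 3 (1,5) count=0: revealed 16 new [(0,1) (0,2) (0,3) (0,4) (0,5) (0,6) (1,2) (1,3) (1,4) (1,5) (1,6) (2,4) (2,5) (2,6) (3,5) (3,6)] -> total=18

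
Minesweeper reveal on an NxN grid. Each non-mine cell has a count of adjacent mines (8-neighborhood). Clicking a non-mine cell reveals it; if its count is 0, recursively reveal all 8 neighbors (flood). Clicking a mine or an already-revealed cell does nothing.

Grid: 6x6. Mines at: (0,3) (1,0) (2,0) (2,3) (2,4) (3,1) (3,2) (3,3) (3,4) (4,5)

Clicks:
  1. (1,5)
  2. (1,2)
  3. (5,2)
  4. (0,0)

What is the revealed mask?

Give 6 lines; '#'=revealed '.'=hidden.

Click 1 (1,5) count=1: revealed 1 new [(1,5)] -> total=1
Click 2 (1,2) count=2: revealed 1 new [(1,2)] -> total=2
Click 3 (5,2) count=0: revealed 10 new [(4,0) (4,1) (4,2) (4,3) (4,4) (5,0) (5,1) (5,2) (5,3) (5,4)] -> total=12
Click 4 (0,0) count=1: revealed 1 new [(0,0)] -> total=13

Answer: #.....
..#..#
......
......
#####.
#####.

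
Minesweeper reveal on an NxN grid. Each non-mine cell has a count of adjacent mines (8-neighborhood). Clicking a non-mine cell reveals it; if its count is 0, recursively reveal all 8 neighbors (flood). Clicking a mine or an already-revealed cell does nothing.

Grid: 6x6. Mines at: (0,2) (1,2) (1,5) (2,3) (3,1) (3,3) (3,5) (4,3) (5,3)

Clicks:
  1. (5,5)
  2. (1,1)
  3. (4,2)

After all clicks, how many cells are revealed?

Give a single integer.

Answer: 6

Derivation:
Click 1 (5,5) count=0: revealed 4 new [(4,4) (4,5) (5,4) (5,5)] -> total=4
Click 2 (1,1) count=2: revealed 1 new [(1,1)] -> total=5
Click 3 (4,2) count=4: revealed 1 new [(4,2)] -> total=6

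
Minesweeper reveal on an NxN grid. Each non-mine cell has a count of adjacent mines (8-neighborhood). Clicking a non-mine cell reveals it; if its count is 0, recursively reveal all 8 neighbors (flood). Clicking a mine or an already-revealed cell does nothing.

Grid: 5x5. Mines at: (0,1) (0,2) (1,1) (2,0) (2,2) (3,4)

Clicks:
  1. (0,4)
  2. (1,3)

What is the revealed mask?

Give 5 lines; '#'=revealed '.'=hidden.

Answer: ...##
...##
...##
.....
.....

Derivation:
Click 1 (0,4) count=0: revealed 6 new [(0,3) (0,4) (1,3) (1,4) (2,3) (2,4)] -> total=6
Click 2 (1,3) count=2: revealed 0 new [(none)] -> total=6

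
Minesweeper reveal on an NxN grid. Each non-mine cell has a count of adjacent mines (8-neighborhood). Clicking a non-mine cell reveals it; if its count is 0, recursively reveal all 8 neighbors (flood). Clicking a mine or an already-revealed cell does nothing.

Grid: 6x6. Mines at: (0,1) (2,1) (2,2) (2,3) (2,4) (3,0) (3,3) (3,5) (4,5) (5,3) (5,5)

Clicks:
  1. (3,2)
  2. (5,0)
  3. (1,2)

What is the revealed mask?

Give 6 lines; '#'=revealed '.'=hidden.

Click 1 (3,2) count=4: revealed 1 new [(3,2)] -> total=1
Click 2 (5,0) count=0: revealed 6 new [(4,0) (4,1) (4,2) (5,0) (5,1) (5,2)] -> total=7
Click 3 (1,2) count=4: revealed 1 new [(1,2)] -> total=8

Answer: ......
..#...
......
..#...
###...
###...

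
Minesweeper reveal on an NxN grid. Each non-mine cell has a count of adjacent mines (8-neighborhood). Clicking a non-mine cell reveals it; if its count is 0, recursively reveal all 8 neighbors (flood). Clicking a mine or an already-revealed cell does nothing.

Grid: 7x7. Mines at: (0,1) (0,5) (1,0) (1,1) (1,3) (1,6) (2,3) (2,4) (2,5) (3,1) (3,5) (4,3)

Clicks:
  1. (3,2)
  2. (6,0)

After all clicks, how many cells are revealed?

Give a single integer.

Click 1 (3,2) count=3: revealed 1 new [(3,2)] -> total=1
Click 2 (6,0) count=0: revealed 20 new [(4,0) (4,1) (4,2) (4,4) (4,5) (4,6) (5,0) (5,1) (5,2) (5,3) (5,4) (5,5) (5,6) (6,0) (6,1) (6,2) (6,3) (6,4) (6,5) (6,6)] -> total=21

Answer: 21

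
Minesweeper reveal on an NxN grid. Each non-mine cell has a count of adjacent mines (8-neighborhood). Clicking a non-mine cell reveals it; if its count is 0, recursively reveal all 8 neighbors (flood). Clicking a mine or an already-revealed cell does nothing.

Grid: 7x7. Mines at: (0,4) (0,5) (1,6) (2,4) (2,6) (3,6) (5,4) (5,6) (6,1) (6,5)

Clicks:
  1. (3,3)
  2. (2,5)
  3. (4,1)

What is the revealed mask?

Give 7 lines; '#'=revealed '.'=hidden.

Answer: ####...
####...
####.#.
####...
####...
####...
.......

Derivation:
Click 1 (3,3) count=1: revealed 1 new [(3,3)] -> total=1
Click 2 (2,5) count=4: revealed 1 new [(2,5)] -> total=2
Click 3 (4,1) count=0: revealed 23 new [(0,0) (0,1) (0,2) (0,3) (1,0) (1,1) (1,2) (1,3) (2,0) (2,1) (2,2) (2,3) (3,0) (3,1) (3,2) (4,0) (4,1) (4,2) (4,3) (5,0) (5,1) (5,2) (5,3)] -> total=25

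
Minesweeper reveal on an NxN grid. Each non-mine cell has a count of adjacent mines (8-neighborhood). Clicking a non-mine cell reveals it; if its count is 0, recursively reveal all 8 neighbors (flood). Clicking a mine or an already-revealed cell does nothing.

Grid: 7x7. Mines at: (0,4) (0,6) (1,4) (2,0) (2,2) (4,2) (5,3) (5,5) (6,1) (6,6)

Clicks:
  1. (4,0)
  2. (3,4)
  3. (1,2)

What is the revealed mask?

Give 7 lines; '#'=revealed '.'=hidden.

Click 1 (4,0) count=0: revealed 6 new [(3,0) (3,1) (4,0) (4,1) (5,0) (5,1)] -> total=6
Click 2 (3,4) count=0: revealed 14 new [(1,5) (1,6) (2,3) (2,4) (2,5) (2,6) (3,3) (3,4) (3,5) (3,6) (4,3) (4,4) (4,5) (4,6)] -> total=20
Click 3 (1,2) count=1: revealed 1 new [(1,2)] -> total=21

Answer: .......
..#..##
...####
##.####
##.####
##.....
.......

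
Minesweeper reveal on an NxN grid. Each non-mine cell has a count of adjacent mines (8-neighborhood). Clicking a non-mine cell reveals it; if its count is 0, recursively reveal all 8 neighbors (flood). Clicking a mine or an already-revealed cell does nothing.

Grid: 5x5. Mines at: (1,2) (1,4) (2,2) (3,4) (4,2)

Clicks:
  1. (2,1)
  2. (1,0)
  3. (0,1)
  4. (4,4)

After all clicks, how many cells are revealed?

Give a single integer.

Click 1 (2,1) count=2: revealed 1 new [(2,1)] -> total=1
Click 2 (1,0) count=0: revealed 9 new [(0,0) (0,1) (1,0) (1,1) (2,0) (3,0) (3,1) (4,0) (4,1)] -> total=10
Click 3 (0,1) count=1: revealed 0 new [(none)] -> total=10
Click 4 (4,4) count=1: revealed 1 new [(4,4)] -> total=11

Answer: 11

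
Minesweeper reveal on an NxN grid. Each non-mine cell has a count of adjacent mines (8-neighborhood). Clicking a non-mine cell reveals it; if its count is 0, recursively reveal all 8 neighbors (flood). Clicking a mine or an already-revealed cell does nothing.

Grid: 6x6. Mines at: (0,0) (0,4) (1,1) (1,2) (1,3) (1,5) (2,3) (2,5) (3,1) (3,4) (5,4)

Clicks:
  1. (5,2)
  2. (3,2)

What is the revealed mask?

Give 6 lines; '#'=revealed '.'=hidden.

Answer: ......
......
......
..#...
####..
####..

Derivation:
Click 1 (5,2) count=0: revealed 8 new [(4,0) (4,1) (4,2) (4,3) (5,0) (5,1) (5,2) (5,3)] -> total=8
Click 2 (3,2) count=2: revealed 1 new [(3,2)] -> total=9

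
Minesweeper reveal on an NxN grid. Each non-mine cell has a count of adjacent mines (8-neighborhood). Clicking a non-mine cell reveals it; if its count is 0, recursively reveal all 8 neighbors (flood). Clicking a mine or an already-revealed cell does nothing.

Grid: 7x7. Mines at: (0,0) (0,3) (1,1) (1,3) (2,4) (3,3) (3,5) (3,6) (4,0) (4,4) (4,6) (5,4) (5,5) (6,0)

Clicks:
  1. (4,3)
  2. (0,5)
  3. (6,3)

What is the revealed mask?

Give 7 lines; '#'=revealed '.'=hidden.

Answer: ....###
....###
.....##
.......
...#...
.......
...#...

Derivation:
Click 1 (4,3) count=3: revealed 1 new [(4,3)] -> total=1
Click 2 (0,5) count=0: revealed 8 new [(0,4) (0,5) (0,6) (1,4) (1,5) (1,6) (2,5) (2,6)] -> total=9
Click 3 (6,3) count=1: revealed 1 new [(6,3)] -> total=10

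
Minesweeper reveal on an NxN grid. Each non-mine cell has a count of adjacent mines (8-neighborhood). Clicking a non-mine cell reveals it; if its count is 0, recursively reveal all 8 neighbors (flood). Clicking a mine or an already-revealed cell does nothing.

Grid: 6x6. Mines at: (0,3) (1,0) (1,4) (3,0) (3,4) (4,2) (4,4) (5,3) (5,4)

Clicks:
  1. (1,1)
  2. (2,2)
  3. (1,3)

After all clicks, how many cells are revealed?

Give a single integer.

Answer: 9

Derivation:
Click 1 (1,1) count=1: revealed 1 new [(1,1)] -> total=1
Click 2 (2,2) count=0: revealed 8 new [(1,2) (1,3) (2,1) (2,2) (2,3) (3,1) (3,2) (3,3)] -> total=9
Click 3 (1,3) count=2: revealed 0 new [(none)] -> total=9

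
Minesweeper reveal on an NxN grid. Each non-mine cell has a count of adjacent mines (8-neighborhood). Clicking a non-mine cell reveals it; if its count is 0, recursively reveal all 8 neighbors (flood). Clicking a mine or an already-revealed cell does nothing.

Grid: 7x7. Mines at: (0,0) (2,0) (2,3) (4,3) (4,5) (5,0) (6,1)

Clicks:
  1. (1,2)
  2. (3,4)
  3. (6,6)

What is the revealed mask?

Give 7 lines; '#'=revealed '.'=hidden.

Answer: .......
..#....
.......
....#..
.......
..#####
..#####

Derivation:
Click 1 (1,2) count=1: revealed 1 new [(1,2)] -> total=1
Click 2 (3,4) count=3: revealed 1 new [(3,4)] -> total=2
Click 3 (6,6) count=0: revealed 10 new [(5,2) (5,3) (5,4) (5,5) (5,6) (6,2) (6,3) (6,4) (6,5) (6,6)] -> total=12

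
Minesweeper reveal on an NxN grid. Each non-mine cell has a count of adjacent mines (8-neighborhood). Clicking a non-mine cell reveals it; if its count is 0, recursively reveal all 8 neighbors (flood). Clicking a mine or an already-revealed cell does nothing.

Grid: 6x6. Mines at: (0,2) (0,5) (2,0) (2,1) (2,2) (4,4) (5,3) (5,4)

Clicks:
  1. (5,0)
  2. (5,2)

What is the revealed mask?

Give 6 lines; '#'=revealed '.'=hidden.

Answer: ......
......
......
###...
###...
###...

Derivation:
Click 1 (5,0) count=0: revealed 9 new [(3,0) (3,1) (3,2) (4,0) (4,1) (4,2) (5,0) (5,1) (5,2)] -> total=9
Click 2 (5,2) count=1: revealed 0 new [(none)] -> total=9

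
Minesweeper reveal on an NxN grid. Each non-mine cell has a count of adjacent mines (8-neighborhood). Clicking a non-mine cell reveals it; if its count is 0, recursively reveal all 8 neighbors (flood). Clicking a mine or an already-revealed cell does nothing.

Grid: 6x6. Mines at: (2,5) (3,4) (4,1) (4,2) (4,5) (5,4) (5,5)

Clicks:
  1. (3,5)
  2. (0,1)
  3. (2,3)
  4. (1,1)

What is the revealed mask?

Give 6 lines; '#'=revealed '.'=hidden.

Answer: ######
######
#####.
####.#
......
......

Derivation:
Click 1 (3,5) count=3: revealed 1 new [(3,5)] -> total=1
Click 2 (0,1) count=0: revealed 21 new [(0,0) (0,1) (0,2) (0,3) (0,4) (0,5) (1,0) (1,1) (1,2) (1,3) (1,4) (1,5) (2,0) (2,1) (2,2) (2,3) (2,4) (3,0) (3,1) (3,2) (3,3)] -> total=22
Click 3 (2,3) count=1: revealed 0 new [(none)] -> total=22
Click 4 (1,1) count=0: revealed 0 new [(none)] -> total=22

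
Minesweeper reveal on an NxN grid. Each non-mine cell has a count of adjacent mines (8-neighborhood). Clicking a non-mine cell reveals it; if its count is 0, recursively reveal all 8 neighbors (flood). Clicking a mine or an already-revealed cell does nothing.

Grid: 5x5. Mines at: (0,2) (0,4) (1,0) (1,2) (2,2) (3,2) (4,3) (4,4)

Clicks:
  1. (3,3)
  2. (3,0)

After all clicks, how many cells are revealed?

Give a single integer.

Click 1 (3,3) count=4: revealed 1 new [(3,3)] -> total=1
Click 2 (3,0) count=0: revealed 6 new [(2,0) (2,1) (3,0) (3,1) (4,0) (4,1)] -> total=7

Answer: 7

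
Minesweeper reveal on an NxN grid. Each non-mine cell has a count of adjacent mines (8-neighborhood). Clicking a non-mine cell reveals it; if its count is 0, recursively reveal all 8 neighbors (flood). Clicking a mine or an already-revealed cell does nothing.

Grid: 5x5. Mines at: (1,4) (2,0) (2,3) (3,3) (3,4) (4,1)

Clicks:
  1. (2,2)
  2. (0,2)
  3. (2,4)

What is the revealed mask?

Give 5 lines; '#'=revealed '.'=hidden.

Answer: ####.
####.
..#.#
.....
.....

Derivation:
Click 1 (2,2) count=2: revealed 1 new [(2,2)] -> total=1
Click 2 (0,2) count=0: revealed 8 new [(0,0) (0,1) (0,2) (0,3) (1,0) (1,1) (1,2) (1,3)] -> total=9
Click 3 (2,4) count=4: revealed 1 new [(2,4)] -> total=10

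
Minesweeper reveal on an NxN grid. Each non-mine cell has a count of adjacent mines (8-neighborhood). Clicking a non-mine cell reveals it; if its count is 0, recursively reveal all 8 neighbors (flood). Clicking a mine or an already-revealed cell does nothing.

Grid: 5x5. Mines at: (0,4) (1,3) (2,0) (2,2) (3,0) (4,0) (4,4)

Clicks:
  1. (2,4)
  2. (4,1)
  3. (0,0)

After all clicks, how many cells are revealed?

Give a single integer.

Answer: 8

Derivation:
Click 1 (2,4) count=1: revealed 1 new [(2,4)] -> total=1
Click 2 (4,1) count=2: revealed 1 new [(4,1)] -> total=2
Click 3 (0,0) count=0: revealed 6 new [(0,0) (0,1) (0,2) (1,0) (1,1) (1,2)] -> total=8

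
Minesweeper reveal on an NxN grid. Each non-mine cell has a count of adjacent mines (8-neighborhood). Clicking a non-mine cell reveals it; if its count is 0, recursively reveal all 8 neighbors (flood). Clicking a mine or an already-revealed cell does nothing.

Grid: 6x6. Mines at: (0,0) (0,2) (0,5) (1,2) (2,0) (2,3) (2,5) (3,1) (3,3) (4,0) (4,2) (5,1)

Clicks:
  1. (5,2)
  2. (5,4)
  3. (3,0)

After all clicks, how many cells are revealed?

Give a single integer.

Click 1 (5,2) count=2: revealed 1 new [(5,2)] -> total=1
Click 2 (5,4) count=0: revealed 8 new [(3,4) (3,5) (4,3) (4,4) (4,5) (5,3) (5,4) (5,5)] -> total=9
Click 3 (3,0) count=3: revealed 1 new [(3,0)] -> total=10

Answer: 10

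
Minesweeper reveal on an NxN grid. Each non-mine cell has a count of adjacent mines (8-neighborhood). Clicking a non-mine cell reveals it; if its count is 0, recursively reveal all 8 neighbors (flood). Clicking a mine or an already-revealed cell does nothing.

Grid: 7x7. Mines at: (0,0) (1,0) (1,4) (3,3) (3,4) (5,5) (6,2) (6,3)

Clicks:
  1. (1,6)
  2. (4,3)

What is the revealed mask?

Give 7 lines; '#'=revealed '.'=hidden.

Click 1 (1,6) count=0: revealed 10 new [(0,5) (0,6) (1,5) (1,6) (2,5) (2,6) (3,5) (3,6) (4,5) (4,6)] -> total=10
Click 2 (4,3) count=2: revealed 1 new [(4,3)] -> total=11

Answer: .....##
.....##
.....##
.....##
...#.##
.......
.......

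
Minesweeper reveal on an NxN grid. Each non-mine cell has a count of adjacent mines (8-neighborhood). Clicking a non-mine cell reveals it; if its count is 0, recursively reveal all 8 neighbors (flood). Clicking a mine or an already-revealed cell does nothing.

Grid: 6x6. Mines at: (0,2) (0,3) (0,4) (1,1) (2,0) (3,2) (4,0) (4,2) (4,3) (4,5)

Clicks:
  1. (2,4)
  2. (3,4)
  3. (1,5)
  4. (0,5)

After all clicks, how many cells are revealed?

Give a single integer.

Answer: 10

Derivation:
Click 1 (2,4) count=0: revealed 9 new [(1,3) (1,4) (1,5) (2,3) (2,4) (2,5) (3,3) (3,4) (3,5)] -> total=9
Click 2 (3,4) count=2: revealed 0 new [(none)] -> total=9
Click 3 (1,5) count=1: revealed 0 new [(none)] -> total=9
Click 4 (0,5) count=1: revealed 1 new [(0,5)] -> total=10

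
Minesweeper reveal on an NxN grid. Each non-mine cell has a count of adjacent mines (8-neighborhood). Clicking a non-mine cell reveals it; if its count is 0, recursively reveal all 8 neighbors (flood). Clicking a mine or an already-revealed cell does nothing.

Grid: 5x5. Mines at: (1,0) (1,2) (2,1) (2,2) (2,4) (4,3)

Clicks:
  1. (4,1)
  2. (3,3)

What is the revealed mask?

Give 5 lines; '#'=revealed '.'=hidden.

Answer: .....
.....
.....
####.
###..

Derivation:
Click 1 (4,1) count=0: revealed 6 new [(3,0) (3,1) (3,2) (4,0) (4,1) (4,2)] -> total=6
Click 2 (3,3) count=3: revealed 1 new [(3,3)] -> total=7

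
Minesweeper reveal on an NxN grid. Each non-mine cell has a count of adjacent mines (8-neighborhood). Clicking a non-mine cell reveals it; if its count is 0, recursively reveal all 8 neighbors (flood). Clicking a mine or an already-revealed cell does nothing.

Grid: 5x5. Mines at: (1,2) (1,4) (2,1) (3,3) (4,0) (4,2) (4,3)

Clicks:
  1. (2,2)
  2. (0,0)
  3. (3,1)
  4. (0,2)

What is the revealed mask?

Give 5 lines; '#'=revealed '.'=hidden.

Answer: ###..
##...
..#..
.#...
.....

Derivation:
Click 1 (2,2) count=3: revealed 1 new [(2,2)] -> total=1
Click 2 (0,0) count=0: revealed 4 new [(0,0) (0,1) (1,0) (1,1)] -> total=5
Click 3 (3,1) count=3: revealed 1 new [(3,1)] -> total=6
Click 4 (0,2) count=1: revealed 1 new [(0,2)] -> total=7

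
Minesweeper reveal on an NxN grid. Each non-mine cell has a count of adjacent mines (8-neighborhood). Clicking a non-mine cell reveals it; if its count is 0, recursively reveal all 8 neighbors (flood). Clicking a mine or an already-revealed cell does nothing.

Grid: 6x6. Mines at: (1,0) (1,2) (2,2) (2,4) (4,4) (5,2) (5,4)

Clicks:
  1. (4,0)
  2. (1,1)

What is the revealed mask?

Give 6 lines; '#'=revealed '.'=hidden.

Click 1 (4,0) count=0: revealed 8 new [(2,0) (2,1) (3,0) (3,1) (4,0) (4,1) (5,0) (5,1)] -> total=8
Click 2 (1,1) count=3: revealed 1 new [(1,1)] -> total=9

Answer: ......
.#....
##....
##....
##....
##....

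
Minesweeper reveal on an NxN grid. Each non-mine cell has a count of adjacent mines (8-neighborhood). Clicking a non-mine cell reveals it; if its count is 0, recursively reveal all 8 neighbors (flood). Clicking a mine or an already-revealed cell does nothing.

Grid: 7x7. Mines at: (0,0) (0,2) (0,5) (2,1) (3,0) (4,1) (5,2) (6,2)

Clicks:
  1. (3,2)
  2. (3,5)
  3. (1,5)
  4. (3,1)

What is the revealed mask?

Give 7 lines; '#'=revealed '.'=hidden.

Click 1 (3,2) count=2: revealed 1 new [(3,2)] -> total=1
Click 2 (3,5) count=0: revealed 27 new [(1,2) (1,3) (1,4) (1,5) (1,6) (2,2) (2,3) (2,4) (2,5) (2,6) (3,3) (3,4) (3,5) (3,6) (4,2) (4,3) (4,4) (4,5) (4,6) (5,3) (5,4) (5,5) (5,6) (6,3) (6,4) (6,5) (6,6)] -> total=28
Click 3 (1,5) count=1: revealed 0 new [(none)] -> total=28
Click 4 (3,1) count=3: revealed 1 new [(3,1)] -> total=29

Answer: .......
..#####
..#####
.######
..#####
...####
...####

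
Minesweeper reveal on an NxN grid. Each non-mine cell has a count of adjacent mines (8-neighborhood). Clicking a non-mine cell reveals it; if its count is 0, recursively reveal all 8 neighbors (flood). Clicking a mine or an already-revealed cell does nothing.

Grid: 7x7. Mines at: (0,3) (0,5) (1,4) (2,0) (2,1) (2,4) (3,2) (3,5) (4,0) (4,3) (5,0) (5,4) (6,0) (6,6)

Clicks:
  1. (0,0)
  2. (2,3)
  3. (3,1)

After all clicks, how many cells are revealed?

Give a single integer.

Click 1 (0,0) count=0: revealed 6 new [(0,0) (0,1) (0,2) (1,0) (1,1) (1,2)] -> total=6
Click 2 (2,3) count=3: revealed 1 new [(2,3)] -> total=7
Click 3 (3,1) count=4: revealed 1 new [(3,1)] -> total=8

Answer: 8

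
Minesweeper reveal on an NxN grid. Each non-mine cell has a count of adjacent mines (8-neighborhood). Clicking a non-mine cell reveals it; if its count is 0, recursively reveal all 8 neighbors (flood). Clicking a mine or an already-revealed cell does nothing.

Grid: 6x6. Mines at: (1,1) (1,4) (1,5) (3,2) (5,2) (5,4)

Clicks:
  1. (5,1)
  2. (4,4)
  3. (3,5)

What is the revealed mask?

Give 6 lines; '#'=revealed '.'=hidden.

Click 1 (5,1) count=1: revealed 1 new [(5,1)] -> total=1
Click 2 (4,4) count=1: revealed 1 new [(4,4)] -> total=2
Click 3 (3,5) count=0: revealed 8 new [(2,3) (2,4) (2,5) (3,3) (3,4) (3,5) (4,3) (4,5)] -> total=10

Answer: ......
......
...###
...###
...###
.#....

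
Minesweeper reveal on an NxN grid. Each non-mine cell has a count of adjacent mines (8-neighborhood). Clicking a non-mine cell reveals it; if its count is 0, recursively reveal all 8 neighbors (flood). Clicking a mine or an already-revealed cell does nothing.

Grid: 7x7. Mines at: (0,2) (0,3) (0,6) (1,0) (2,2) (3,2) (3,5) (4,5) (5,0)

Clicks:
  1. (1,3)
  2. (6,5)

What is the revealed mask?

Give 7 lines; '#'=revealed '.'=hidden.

Click 1 (1,3) count=3: revealed 1 new [(1,3)] -> total=1
Click 2 (6,5) count=0: revealed 16 new [(4,1) (4,2) (4,3) (4,4) (5,1) (5,2) (5,3) (5,4) (5,5) (5,6) (6,1) (6,2) (6,3) (6,4) (6,5) (6,6)] -> total=17

Answer: .......
...#...
.......
.......
.####..
.######
.######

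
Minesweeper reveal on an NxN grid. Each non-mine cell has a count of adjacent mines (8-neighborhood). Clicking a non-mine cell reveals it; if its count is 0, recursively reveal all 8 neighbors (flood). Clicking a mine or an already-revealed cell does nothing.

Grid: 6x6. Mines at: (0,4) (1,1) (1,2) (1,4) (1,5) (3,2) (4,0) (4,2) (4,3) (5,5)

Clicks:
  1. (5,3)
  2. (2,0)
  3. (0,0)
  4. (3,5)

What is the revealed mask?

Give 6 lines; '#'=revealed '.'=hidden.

Click 1 (5,3) count=2: revealed 1 new [(5,3)] -> total=1
Click 2 (2,0) count=1: revealed 1 new [(2,0)] -> total=2
Click 3 (0,0) count=1: revealed 1 new [(0,0)] -> total=3
Click 4 (3,5) count=0: revealed 6 new [(2,4) (2,5) (3,4) (3,5) (4,4) (4,5)] -> total=9

Answer: #.....
......
#...##
....##
....##
...#..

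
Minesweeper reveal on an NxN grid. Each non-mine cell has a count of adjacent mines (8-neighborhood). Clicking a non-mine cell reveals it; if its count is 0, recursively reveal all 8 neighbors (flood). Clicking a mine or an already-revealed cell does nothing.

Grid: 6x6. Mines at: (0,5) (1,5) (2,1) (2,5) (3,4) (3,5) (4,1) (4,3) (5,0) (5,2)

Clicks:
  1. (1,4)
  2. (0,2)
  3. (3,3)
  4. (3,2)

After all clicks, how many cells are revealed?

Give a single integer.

Click 1 (1,4) count=3: revealed 1 new [(1,4)] -> total=1
Click 2 (0,2) count=0: revealed 12 new [(0,0) (0,1) (0,2) (0,3) (0,4) (1,0) (1,1) (1,2) (1,3) (2,2) (2,3) (2,4)] -> total=13
Click 3 (3,3) count=2: revealed 1 new [(3,3)] -> total=14
Click 4 (3,2) count=3: revealed 1 new [(3,2)] -> total=15

Answer: 15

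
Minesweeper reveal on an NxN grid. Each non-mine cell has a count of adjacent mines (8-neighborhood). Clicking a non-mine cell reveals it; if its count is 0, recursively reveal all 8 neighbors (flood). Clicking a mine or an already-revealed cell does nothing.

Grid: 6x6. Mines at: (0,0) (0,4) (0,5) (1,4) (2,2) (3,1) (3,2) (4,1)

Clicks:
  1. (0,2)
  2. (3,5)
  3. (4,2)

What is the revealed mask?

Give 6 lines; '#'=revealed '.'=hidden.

Click 1 (0,2) count=0: revealed 6 new [(0,1) (0,2) (0,3) (1,1) (1,2) (1,3)] -> total=6
Click 2 (3,5) count=0: revealed 14 new [(2,3) (2,4) (2,5) (3,3) (3,4) (3,5) (4,2) (4,3) (4,4) (4,5) (5,2) (5,3) (5,4) (5,5)] -> total=20
Click 3 (4,2) count=3: revealed 0 new [(none)] -> total=20

Answer: .###..
.###..
...###
...###
..####
..####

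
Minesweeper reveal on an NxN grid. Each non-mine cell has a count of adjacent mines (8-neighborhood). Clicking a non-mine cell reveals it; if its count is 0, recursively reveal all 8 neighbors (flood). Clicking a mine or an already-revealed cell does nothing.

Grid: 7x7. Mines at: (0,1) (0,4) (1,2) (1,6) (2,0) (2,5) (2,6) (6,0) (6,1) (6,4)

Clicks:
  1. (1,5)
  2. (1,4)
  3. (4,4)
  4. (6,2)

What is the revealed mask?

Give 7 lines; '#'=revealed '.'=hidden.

Answer: .......
....##.
.####..
#######
#######
#######
..#..##

Derivation:
Click 1 (1,5) count=4: revealed 1 new [(1,5)] -> total=1
Click 2 (1,4) count=2: revealed 1 new [(1,4)] -> total=2
Click 3 (4,4) count=0: revealed 27 new [(2,1) (2,2) (2,3) (2,4) (3,0) (3,1) (3,2) (3,3) (3,4) (3,5) (3,6) (4,0) (4,1) (4,2) (4,3) (4,4) (4,5) (4,6) (5,0) (5,1) (5,2) (5,3) (5,4) (5,5) (5,6) (6,5) (6,6)] -> total=29
Click 4 (6,2) count=1: revealed 1 new [(6,2)] -> total=30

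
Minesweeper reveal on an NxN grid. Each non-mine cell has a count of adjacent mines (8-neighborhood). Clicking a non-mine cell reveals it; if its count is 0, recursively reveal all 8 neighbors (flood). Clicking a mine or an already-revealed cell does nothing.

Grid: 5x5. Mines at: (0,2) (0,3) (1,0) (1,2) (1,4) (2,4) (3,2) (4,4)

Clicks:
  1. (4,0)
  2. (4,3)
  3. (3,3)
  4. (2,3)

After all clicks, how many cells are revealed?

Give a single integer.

Answer: 9

Derivation:
Click 1 (4,0) count=0: revealed 6 new [(2,0) (2,1) (3,0) (3,1) (4,0) (4,1)] -> total=6
Click 2 (4,3) count=2: revealed 1 new [(4,3)] -> total=7
Click 3 (3,3) count=3: revealed 1 new [(3,3)] -> total=8
Click 4 (2,3) count=4: revealed 1 new [(2,3)] -> total=9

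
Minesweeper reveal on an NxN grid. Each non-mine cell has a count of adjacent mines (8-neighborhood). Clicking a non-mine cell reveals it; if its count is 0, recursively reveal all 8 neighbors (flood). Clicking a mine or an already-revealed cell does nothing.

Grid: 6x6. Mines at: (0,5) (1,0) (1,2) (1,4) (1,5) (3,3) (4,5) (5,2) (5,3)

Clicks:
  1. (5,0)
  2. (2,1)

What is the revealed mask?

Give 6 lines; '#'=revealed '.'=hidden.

Click 1 (5,0) count=0: revealed 11 new [(2,0) (2,1) (2,2) (3,0) (3,1) (3,2) (4,0) (4,1) (4,2) (5,0) (5,1)] -> total=11
Click 2 (2,1) count=2: revealed 0 new [(none)] -> total=11

Answer: ......
......
###...
###...
###...
##....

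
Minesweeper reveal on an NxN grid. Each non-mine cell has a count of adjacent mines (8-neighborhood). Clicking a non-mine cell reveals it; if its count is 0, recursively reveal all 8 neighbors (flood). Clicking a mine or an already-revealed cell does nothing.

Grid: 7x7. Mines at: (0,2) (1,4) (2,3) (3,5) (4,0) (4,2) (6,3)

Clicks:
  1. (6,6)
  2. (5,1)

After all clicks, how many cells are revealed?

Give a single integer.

Answer: 10

Derivation:
Click 1 (6,6) count=0: revealed 9 new [(4,4) (4,5) (4,6) (5,4) (5,5) (5,6) (6,4) (6,5) (6,6)] -> total=9
Click 2 (5,1) count=2: revealed 1 new [(5,1)] -> total=10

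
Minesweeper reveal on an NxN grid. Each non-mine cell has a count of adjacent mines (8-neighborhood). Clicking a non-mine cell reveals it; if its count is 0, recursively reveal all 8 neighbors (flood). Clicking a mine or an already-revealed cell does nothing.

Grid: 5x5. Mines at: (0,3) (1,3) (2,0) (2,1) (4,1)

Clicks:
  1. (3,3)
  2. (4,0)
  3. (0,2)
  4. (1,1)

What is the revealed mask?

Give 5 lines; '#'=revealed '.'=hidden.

Answer: ..#..
.#...
..###
..###
#.###

Derivation:
Click 1 (3,3) count=0: revealed 9 new [(2,2) (2,3) (2,4) (3,2) (3,3) (3,4) (4,2) (4,3) (4,4)] -> total=9
Click 2 (4,0) count=1: revealed 1 new [(4,0)] -> total=10
Click 3 (0,2) count=2: revealed 1 new [(0,2)] -> total=11
Click 4 (1,1) count=2: revealed 1 new [(1,1)] -> total=12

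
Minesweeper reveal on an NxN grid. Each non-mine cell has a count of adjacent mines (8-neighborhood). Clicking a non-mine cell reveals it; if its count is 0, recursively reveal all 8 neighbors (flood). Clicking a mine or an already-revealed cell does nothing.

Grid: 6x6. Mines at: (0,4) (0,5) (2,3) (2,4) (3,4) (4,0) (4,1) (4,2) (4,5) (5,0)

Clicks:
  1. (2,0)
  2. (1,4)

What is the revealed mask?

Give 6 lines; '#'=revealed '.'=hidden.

Click 1 (2,0) count=0: revealed 14 new [(0,0) (0,1) (0,2) (0,3) (1,0) (1,1) (1,2) (1,3) (2,0) (2,1) (2,2) (3,0) (3,1) (3,2)] -> total=14
Click 2 (1,4) count=4: revealed 1 new [(1,4)] -> total=15

Answer: ####..
#####.
###...
###...
......
......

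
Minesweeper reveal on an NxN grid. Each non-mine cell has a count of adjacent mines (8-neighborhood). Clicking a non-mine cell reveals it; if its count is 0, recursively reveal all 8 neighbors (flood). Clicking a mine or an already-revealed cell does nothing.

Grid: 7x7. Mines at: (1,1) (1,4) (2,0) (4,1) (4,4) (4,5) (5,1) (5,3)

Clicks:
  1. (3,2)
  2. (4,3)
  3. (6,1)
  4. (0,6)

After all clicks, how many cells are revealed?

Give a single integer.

Answer: 11

Derivation:
Click 1 (3,2) count=1: revealed 1 new [(3,2)] -> total=1
Click 2 (4,3) count=2: revealed 1 new [(4,3)] -> total=2
Click 3 (6,1) count=1: revealed 1 new [(6,1)] -> total=3
Click 4 (0,6) count=0: revealed 8 new [(0,5) (0,6) (1,5) (1,6) (2,5) (2,6) (3,5) (3,6)] -> total=11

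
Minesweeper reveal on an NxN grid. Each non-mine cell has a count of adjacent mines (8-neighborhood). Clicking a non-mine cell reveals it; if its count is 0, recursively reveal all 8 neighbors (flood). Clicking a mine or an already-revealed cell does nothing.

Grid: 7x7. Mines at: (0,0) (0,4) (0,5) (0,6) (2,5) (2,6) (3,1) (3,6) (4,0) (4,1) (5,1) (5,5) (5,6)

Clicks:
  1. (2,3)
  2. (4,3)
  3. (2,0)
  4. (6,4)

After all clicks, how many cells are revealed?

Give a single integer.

Click 1 (2,3) count=0: revealed 23 new [(0,1) (0,2) (0,3) (1,1) (1,2) (1,3) (1,4) (2,1) (2,2) (2,3) (2,4) (3,2) (3,3) (3,4) (4,2) (4,3) (4,4) (5,2) (5,3) (5,4) (6,2) (6,3) (6,4)] -> total=23
Click 2 (4,3) count=0: revealed 0 new [(none)] -> total=23
Click 3 (2,0) count=1: revealed 1 new [(2,0)] -> total=24
Click 4 (6,4) count=1: revealed 0 new [(none)] -> total=24

Answer: 24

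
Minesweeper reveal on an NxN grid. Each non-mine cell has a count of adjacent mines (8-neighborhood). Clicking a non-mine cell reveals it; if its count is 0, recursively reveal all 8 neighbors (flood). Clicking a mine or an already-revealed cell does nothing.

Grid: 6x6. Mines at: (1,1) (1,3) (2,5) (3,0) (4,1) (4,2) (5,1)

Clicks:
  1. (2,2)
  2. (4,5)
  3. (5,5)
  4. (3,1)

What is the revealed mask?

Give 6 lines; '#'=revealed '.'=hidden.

Answer: ......
......
..#...
.#.###
...###
...###

Derivation:
Click 1 (2,2) count=2: revealed 1 new [(2,2)] -> total=1
Click 2 (4,5) count=0: revealed 9 new [(3,3) (3,4) (3,5) (4,3) (4,4) (4,5) (5,3) (5,4) (5,5)] -> total=10
Click 3 (5,5) count=0: revealed 0 new [(none)] -> total=10
Click 4 (3,1) count=3: revealed 1 new [(3,1)] -> total=11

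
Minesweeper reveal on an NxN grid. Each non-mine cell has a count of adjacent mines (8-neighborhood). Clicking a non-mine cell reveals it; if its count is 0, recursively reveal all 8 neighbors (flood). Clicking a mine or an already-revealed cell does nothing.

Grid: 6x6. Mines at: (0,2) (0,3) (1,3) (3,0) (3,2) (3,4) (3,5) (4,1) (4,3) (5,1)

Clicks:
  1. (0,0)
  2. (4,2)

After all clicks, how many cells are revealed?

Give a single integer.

Answer: 7

Derivation:
Click 1 (0,0) count=0: revealed 6 new [(0,0) (0,1) (1,0) (1,1) (2,0) (2,1)] -> total=6
Click 2 (4,2) count=4: revealed 1 new [(4,2)] -> total=7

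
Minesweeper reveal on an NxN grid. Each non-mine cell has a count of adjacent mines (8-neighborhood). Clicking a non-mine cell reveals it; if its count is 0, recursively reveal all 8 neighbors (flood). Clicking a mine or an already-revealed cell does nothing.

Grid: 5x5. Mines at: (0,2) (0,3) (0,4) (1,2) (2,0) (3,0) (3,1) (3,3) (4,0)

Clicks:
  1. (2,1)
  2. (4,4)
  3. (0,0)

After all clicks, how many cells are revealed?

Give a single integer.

Click 1 (2,1) count=4: revealed 1 new [(2,1)] -> total=1
Click 2 (4,4) count=1: revealed 1 new [(4,4)] -> total=2
Click 3 (0,0) count=0: revealed 4 new [(0,0) (0,1) (1,0) (1,1)] -> total=6

Answer: 6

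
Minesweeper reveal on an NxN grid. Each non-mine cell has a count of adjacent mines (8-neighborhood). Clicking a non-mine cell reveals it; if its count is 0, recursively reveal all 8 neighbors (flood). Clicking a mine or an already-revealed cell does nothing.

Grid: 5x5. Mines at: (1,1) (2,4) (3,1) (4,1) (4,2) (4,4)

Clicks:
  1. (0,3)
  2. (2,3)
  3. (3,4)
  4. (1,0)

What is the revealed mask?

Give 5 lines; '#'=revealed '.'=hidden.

Click 1 (0,3) count=0: revealed 6 new [(0,2) (0,3) (0,4) (1,2) (1,3) (1,4)] -> total=6
Click 2 (2,3) count=1: revealed 1 new [(2,3)] -> total=7
Click 3 (3,4) count=2: revealed 1 new [(3,4)] -> total=8
Click 4 (1,0) count=1: revealed 1 new [(1,0)] -> total=9

Answer: ..###
#.###
...#.
....#
.....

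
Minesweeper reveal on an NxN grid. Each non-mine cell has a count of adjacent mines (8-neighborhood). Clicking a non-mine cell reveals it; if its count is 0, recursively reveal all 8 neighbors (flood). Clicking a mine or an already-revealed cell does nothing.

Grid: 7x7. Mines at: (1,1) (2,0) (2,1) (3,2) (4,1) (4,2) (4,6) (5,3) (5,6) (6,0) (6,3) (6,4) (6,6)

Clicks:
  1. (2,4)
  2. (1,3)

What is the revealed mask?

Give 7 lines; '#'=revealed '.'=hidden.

Click 1 (2,4) count=0: revealed 22 new [(0,2) (0,3) (0,4) (0,5) (0,6) (1,2) (1,3) (1,4) (1,5) (1,6) (2,2) (2,3) (2,4) (2,5) (2,6) (3,3) (3,4) (3,5) (3,6) (4,3) (4,4) (4,5)] -> total=22
Click 2 (1,3) count=0: revealed 0 new [(none)] -> total=22

Answer: ..#####
..#####
..#####
...####
...###.
.......
.......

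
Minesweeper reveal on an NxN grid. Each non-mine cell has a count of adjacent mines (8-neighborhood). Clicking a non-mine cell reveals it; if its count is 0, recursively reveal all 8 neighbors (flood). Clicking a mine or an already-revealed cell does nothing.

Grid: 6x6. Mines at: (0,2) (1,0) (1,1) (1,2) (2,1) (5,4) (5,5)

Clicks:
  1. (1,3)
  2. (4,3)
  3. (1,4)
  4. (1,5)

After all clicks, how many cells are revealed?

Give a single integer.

Answer: 26

Derivation:
Click 1 (1,3) count=2: revealed 1 new [(1,3)] -> total=1
Click 2 (4,3) count=1: revealed 1 new [(4,3)] -> total=2
Click 3 (1,4) count=0: revealed 24 new [(0,3) (0,4) (0,5) (1,4) (1,5) (2,2) (2,3) (2,4) (2,5) (3,0) (3,1) (3,2) (3,3) (3,4) (3,5) (4,0) (4,1) (4,2) (4,4) (4,5) (5,0) (5,1) (5,2) (5,3)] -> total=26
Click 4 (1,5) count=0: revealed 0 new [(none)] -> total=26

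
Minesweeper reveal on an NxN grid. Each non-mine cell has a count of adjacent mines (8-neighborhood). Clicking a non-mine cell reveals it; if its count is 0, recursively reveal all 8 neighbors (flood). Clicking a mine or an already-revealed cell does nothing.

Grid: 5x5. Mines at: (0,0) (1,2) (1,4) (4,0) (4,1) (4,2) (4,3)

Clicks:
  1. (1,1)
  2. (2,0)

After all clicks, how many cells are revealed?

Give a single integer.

Click 1 (1,1) count=2: revealed 1 new [(1,1)] -> total=1
Click 2 (2,0) count=0: revealed 5 new [(1,0) (2,0) (2,1) (3,0) (3,1)] -> total=6

Answer: 6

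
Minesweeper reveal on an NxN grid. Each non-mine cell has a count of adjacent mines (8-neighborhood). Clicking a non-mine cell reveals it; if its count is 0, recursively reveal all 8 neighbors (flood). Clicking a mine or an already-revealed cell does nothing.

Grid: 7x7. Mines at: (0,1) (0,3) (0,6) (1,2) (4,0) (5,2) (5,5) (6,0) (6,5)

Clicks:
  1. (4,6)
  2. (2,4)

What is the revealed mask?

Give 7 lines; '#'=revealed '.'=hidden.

Answer: .......
...####
.######
.######
.######
.......
.......

Derivation:
Click 1 (4,6) count=1: revealed 1 new [(4,6)] -> total=1
Click 2 (2,4) count=0: revealed 21 new [(1,3) (1,4) (1,5) (1,6) (2,1) (2,2) (2,3) (2,4) (2,5) (2,6) (3,1) (3,2) (3,3) (3,4) (3,5) (3,6) (4,1) (4,2) (4,3) (4,4) (4,5)] -> total=22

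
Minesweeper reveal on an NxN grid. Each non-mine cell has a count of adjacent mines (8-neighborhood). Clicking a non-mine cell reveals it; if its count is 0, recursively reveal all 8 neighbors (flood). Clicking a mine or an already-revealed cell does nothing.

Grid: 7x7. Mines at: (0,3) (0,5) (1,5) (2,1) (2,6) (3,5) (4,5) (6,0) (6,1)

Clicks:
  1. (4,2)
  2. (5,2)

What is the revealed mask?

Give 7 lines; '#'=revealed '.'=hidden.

Answer: .......
..###..
..###..
#####..
#####..
#######
..#####

Derivation:
Click 1 (4,2) count=0: revealed 28 new [(1,2) (1,3) (1,4) (2,2) (2,3) (2,4) (3,0) (3,1) (3,2) (3,3) (3,4) (4,0) (4,1) (4,2) (4,3) (4,4) (5,0) (5,1) (5,2) (5,3) (5,4) (5,5) (5,6) (6,2) (6,3) (6,4) (6,5) (6,6)] -> total=28
Click 2 (5,2) count=1: revealed 0 new [(none)] -> total=28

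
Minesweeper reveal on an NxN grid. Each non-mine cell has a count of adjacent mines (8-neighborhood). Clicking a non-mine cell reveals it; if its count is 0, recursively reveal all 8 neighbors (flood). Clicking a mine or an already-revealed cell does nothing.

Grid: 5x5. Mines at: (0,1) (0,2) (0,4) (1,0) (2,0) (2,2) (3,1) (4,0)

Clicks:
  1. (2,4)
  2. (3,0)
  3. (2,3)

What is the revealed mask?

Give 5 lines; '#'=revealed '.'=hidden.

Answer: .....
...##
...##
#.###
..###

Derivation:
Click 1 (2,4) count=0: revealed 10 new [(1,3) (1,4) (2,3) (2,4) (3,2) (3,3) (3,4) (4,2) (4,3) (4,4)] -> total=10
Click 2 (3,0) count=3: revealed 1 new [(3,0)] -> total=11
Click 3 (2,3) count=1: revealed 0 new [(none)] -> total=11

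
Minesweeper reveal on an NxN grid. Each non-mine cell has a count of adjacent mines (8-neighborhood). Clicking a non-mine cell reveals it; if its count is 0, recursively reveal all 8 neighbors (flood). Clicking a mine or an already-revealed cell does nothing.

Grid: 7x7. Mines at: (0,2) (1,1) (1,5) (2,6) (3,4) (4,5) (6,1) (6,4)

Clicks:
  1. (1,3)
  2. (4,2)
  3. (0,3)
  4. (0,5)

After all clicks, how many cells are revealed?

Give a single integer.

Click 1 (1,3) count=1: revealed 1 new [(1,3)] -> total=1
Click 2 (4,2) count=0: revealed 16 new [(2,0) (2,1) (2,2) (2,3) (3,0) (3,1) (3,2) (3,3) (4,0) (4,1) (4,2) (4,3) (5,0) (5,1) (5,2) (5,3)] -> total=17
Click 3 (0,3) count=1: revealed 1 new [(0,3)] -> total=18
Click 4 (0,5) count=1: revealed 1 new [(0,5)] -> total=19

Answer: 19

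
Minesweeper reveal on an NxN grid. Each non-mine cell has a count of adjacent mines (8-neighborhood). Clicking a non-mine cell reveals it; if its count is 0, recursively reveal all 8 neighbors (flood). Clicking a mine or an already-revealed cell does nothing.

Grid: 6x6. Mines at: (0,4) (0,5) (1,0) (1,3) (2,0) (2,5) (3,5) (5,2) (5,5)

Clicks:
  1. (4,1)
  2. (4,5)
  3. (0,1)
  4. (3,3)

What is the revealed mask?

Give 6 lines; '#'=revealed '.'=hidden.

Answer: .#....
......
.####.
.####.
.#####
......

Derivation:
Click 1 (4,1) count=1: revealed 1 new [(4,1)] -> total=1
Click 2 (4,5) count=2: revealed 1 new [(4,5)] -> total=2
Click 3 (0,1) count=1: revealed 1 new [(0,1)] -> total=3
Click 4 (3,3) count=0: revealed 11 new [(2,1) (2,2) (2,3) (2,4) (3,1) (3,2) (3,3) (3,4) (4,2) (4,3) (4,4)] -> total=14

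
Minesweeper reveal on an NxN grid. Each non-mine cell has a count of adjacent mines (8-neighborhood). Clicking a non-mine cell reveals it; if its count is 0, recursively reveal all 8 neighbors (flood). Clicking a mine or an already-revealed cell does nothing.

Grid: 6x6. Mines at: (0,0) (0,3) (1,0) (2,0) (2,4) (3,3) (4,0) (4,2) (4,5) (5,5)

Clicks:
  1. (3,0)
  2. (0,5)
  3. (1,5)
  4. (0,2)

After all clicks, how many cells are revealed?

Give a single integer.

Answer: 6

Derivation:
Click 1 (3,0) count=2: revealed 1 new [(3,0)] -> total=1
Click 2 (0,5) count=0: revealed 4 new [(0,4) (0,5) (1,4) (1,5)] -> total=5
Click 3 (1,5) count=1: revealed 0 new [(none)] -> total=5
Click 4 (0,2) count=1: revealed 1 new [(0,2)] -> total=6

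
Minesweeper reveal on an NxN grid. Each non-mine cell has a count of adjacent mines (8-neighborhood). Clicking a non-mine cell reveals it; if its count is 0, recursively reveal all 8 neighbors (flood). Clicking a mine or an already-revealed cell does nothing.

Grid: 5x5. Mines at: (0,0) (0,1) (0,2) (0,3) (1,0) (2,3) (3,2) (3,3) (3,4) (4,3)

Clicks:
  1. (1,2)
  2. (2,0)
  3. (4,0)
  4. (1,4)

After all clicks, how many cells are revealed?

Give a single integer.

Click 1 (1,2) count=4: revealed 1 new [(1,2)] -> total=1
Click 2 (2,0) count=1: revealed 1 new [(2,0)] -> total=2
Click 3 (4,0) count=0: revealed 5 new [(2,1) (3,0) (3,1) (4,0) (4,1)] -> total=7
Click 4 (1,4) count=2: revealed 1 new [(1,4)] -> total=8

Answer: 8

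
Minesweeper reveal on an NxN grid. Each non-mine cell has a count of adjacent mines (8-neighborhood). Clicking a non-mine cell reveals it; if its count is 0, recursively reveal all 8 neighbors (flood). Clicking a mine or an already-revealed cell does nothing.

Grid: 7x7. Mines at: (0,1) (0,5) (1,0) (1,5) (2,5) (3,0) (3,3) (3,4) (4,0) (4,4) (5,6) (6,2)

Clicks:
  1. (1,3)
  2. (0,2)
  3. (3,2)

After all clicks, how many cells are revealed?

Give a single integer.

Answer: 10

Derivation:
Click 1 (1,3) count=0: revealed 9 new [(0,2) (0,3) (0,4) (1,2) (1,3) (1,4) (2,2) (2,3) (2,4)] -> total=9
Click 2 (0,2) count=1: revealed 0 new [(none)] -> total=9
Click 3 (3,2) count=1: revealed 1 new [(3,2)] -> total=10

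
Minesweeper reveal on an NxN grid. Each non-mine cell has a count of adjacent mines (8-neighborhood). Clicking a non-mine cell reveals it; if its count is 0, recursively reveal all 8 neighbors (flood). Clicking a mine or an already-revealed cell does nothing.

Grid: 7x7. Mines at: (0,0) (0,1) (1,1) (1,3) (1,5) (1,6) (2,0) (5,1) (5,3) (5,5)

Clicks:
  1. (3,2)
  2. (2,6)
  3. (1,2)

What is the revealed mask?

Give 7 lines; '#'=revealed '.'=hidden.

Answer: .......
..#....
.######
.######
.######
.......
.......

Derivation:
Click 1 (3,2) count=0: revealed 18 new [(2,1) (2,2) (2,3) (2,4) (2,5) (2,6) (3,1) (3,2) (3,3) (3,4) (3,5) (3,6) (4,1) (4,2) (4,3) (4,4) (4,5) (4,6)] -> total=18
Click 2 (2,6) count=2: revealed 0 new [(none)] -> total=18
Click 3 (1,2) count=3: revealed 1 new [(1,2)] -> total=19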